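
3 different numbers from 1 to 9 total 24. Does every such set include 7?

The only way to make 24 from 3 distinct digits is {7,8,9}, which contains 7.

Yes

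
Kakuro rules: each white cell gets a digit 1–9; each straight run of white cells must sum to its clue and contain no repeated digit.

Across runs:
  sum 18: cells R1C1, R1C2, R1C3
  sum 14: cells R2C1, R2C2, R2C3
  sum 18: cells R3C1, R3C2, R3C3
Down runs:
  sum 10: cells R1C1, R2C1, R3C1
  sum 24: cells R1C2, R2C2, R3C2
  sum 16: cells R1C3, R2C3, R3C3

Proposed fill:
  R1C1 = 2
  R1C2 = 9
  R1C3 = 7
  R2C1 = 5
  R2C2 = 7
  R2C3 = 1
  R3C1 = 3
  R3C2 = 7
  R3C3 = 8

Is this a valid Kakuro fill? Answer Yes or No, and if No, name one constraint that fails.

No — the across run R2C1–R2C3 sums to 13, not 14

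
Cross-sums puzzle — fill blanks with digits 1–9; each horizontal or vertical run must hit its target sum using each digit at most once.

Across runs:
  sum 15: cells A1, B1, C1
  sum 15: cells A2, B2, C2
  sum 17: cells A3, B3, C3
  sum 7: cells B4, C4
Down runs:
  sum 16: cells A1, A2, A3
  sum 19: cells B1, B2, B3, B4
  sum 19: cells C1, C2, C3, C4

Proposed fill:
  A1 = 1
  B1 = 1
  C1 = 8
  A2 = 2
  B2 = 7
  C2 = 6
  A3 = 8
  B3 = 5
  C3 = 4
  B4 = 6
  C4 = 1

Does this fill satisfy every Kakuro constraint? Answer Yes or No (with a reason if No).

No — the down run A1–A3 sums to 11, not 16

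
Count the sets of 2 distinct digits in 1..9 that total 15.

2

2 distinct digits from 1–9 sum between 3 and 17.
Enumerating: {6,9}, {7,8}.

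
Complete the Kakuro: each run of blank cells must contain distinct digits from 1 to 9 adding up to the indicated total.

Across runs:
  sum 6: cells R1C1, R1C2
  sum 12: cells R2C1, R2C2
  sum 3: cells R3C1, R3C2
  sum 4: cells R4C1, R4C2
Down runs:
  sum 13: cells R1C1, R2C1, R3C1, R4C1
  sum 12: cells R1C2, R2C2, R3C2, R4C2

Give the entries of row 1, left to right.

2, 4

3 in 2 cells must be {1,2}; 4 in 2 cells must be {1,3}.
Nothing is forced directly, so branch on R4C2, whose candidates are 1 or 3. If R4C2 = 3: then R2C2 would have to be in {3,4,5,7,8,9} for the 12 across but in {1,2,6} for the 12 down — contradiction. So R4C2 = 1.
Given what's placed, R3C2 must be 2 to fit the 3 across and 12 down.
R4C1 = 4 − 1 = 3 completes the 4 across.
R3C1 = 3 − 2 = 1 completes the 3 across.
No cell is forced outright now. R1C2 can only be 4 or 5 (the digits allowed by both its 6 across and its 12 down). If R1C2 = 5: then R1C1 would have to be in {1} for the 6 across but in {2,4,5,7} for the 13 down — contradiction. So R1C2 = 4.
R1C1 = 6 − 4 = 2 completes the 6 across.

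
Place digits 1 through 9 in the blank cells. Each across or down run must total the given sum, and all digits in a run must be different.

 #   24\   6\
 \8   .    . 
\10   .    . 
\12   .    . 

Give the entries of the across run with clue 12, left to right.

24 in 3 cells must be {7,8,9}; 6 in 3 cells must be {1,2,3}.
The 8 across and the 24 down share only 7, so R1C1 = 7.
R1C2 = 8 − 7 = 1 completes the 8 across.
Given what's placed, R3C2 must be 3 to fit the 12 across and 6 down.
R2C2 = 6 − 4 = 2 completes the 6 down.
R3C1 = 12 − 3 = 9 completes the 12 across.
R2C1 = 10 − 2 = 8 completes the 10 across.

9 3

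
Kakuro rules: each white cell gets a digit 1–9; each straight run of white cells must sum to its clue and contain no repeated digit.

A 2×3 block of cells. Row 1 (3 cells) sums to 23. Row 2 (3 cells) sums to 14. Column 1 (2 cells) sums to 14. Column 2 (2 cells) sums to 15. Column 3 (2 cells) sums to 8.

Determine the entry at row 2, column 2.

23 in 3 cells must be {6,8,9}.
The 23 across and the 8 down share only 6, so (1,3) = 6.
(2,3) = 8 − 6 = 2 completes the 8 down.
Nothing is forced directly, so branch on (1,1), whose candidates are 8 or 9. If (1,1) = 8: that forces (1,2) = 9, after which (2,1) would have to be in {3,4,5,7,8,9} for the 14 across but in {6} for the 14 down — contradiction. So (1,1) = 9.
(1,2) = 23 − 15 = 8 completes the 23 across.
(2,1) = 14 − 9 = 5 completes the 14 down.
(2,2) = 14 − 7 = 7 completes the 14 across.

7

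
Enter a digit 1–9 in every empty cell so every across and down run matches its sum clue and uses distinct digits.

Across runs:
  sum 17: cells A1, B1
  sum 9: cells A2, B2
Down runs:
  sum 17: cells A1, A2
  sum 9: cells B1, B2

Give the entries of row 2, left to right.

8 1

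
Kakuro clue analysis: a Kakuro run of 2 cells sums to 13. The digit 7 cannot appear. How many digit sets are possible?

2 distinct digits from 1–9 sum between 3 and 17.
Dropping sets that contain 7.
Enumerating: {4,9}, {5,8}.

2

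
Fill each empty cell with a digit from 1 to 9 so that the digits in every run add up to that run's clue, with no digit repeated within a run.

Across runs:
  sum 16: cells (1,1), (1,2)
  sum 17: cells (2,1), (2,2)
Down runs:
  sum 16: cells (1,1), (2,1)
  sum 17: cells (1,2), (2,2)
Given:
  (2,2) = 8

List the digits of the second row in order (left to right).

16 in 2 cells must be {7,9}; 17 in 2 cells must be {8,9}.
(1,2) = 17 − 8 = 9 completes the 17 down.
(2,1) = 17 − 8 = 9 completes the 17 across.
(1,1) = 16 − 9 = 7 completes the 16 across.

9 8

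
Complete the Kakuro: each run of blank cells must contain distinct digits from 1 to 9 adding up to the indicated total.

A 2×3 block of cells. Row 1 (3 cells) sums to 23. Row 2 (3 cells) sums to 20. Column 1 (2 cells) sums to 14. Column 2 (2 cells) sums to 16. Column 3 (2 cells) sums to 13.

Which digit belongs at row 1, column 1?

6

23 in 3 cells must be {6,8,9}; 16 in 2 cells must be {7,9}.
The 23 across and the 16 down share only 9, so (1,2) = 9.
(2,2) = 16 − 9 = 7 completes the 16 down.
Nothing is forced directly, so branch on (1,1), whose candidates are 6 or 8. If (1,1) = 8: that forces (1,3) = 6, after which (2,1) would have to be in {4,5,8,9} for the 20 across but in {6} for the 14 down — contradiction. So (1,1) = 6.
(1,3) = 23 − 15 = 8 completes the 23 across.
(2,1) = 14 − 6 = 8 completes the 14 down.
(2,3) = 20 − 15 = 5 completes the 20 across.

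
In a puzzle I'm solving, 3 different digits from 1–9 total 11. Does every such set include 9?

No

Counterexample: {1,2,8} sums to 11 without using 9.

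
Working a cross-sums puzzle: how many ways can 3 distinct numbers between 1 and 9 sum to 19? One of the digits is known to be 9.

3 distinct digits from 1–9 sum between 6 and 24.
Keeping only sets containing 9.
Enumerating: {2,8,9}, {3,7,9}, {4,6,9}.

3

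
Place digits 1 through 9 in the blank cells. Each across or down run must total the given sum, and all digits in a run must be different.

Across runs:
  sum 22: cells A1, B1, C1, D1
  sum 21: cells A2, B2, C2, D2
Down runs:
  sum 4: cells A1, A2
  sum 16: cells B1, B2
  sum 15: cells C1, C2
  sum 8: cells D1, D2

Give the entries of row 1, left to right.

1 7 8 6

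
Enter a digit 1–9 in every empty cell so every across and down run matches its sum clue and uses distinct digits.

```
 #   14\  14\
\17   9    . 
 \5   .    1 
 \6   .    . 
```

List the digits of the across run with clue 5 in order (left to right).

4, 1

17 in 2 cells must be {8,9}.
R1C2 = 17 − 9 = 8 completes the 17 across.
R2C1 = 5 − 1 = 4 completes the 5 across.
R3C1 = 14 − 13 = 1 completes the 14 down.
R3C2 = 6 − 1 = 5 completes the 6 across.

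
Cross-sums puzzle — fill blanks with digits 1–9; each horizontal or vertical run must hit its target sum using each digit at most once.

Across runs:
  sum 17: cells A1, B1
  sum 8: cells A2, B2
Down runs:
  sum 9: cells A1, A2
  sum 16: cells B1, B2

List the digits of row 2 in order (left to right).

17 in 2 cells must be {8,9}; 16 in 2 cells must be {7,9}.
The 17 across and the 9 down share only 8, so A1 = 8.
B1 = 17 − 8 = 9 completes the 17 across.
A2 = 9 − 8 = 1 completes the 9 down.
B2 = 8 − 1 = 7 completes the 8 across.

1 7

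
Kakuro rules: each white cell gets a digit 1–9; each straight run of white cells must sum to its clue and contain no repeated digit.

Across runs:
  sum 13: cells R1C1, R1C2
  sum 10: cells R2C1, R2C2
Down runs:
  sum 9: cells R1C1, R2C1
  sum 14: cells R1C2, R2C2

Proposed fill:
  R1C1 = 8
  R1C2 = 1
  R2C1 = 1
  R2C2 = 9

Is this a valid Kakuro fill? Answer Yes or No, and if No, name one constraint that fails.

No — the across run R1C1–R1C2 sums to 9, not 13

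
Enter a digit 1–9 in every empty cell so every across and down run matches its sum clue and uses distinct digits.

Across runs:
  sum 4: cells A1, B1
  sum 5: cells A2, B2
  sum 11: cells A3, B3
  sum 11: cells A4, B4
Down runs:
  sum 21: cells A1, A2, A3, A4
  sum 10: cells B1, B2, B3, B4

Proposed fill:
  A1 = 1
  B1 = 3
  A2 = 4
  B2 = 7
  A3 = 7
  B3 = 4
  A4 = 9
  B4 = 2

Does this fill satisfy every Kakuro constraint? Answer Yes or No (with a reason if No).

No — the across run A2–B2 sums to 11, not 5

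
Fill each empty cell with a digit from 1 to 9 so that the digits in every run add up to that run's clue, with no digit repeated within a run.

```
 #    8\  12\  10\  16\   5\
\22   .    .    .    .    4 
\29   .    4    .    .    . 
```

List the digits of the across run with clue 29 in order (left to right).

16 in 2 cells must be {7,9}.
R1C2 = 12 − 4 = 8 completes the 12 down.
Given what's placed, R1C4 must be 7 to fit the 22 across and 16 down.
R2C4 = 16 − 7 = 9 completes the 16 down.
R2C5 = 5 − 4 = 1 completes the 5 down.
R2C1 = 7: the only remaining digit allowed by both the 29 across and the 8 down.
R2C3 = 29 − 21 = 8 completes the 29 across.

7, 4, 8, 9, 1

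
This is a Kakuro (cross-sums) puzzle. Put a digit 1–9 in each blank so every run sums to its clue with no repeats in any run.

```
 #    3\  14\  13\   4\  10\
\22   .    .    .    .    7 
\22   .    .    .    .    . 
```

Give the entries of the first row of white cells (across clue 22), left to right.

3 in 2 cells must be {1,2}; 4 in 2 cells must be {1,3}.
R2C5 = 10 − 7 = 3 completes the 10 down.
R2C4 = 1: the only remaining digit allowed by both the 22 across and the 4 down.
R1C4 = 4 − 1 = 3 completes the 4 down.
R2C1 = 2: the only remaining digit allowed by both the 22 across and the 3 down.
Given what's placed, R2C2 must be 9 to fit the 22 across and 14 down.
R2C3 = 22 − 15 = 7 completes the 22 across.
R1C1 = 3 − 2 = 1 completes the 3 down.
R1C2 = 14 − 9 = 5 completes the 14 down.
R1C3 = 22 − 16 = 6 completes the 22 across.

1 5 6 3 7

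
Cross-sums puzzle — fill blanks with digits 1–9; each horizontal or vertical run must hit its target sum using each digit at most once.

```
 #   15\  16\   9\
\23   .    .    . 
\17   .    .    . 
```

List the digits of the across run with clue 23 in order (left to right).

23 in 3 cells must be {6,8,9}; 16 in 2 cells must be {7,9}.
The 23 across and the 16 down share only 9, so R1C2 = 9.
R2C2 = 16 − 9 = 7 completes the 16 down.
Nothing is forced directly, so branch on R1C1, whose candidates are 6 or 8. If R1C1 = 8: that forces R1C3 = 6, after which R2C1 would have to be in {1,2,4,6,8,9} for the 17 across but in {7} for the 15 down — contradiction. So R1C1 = 6.
R1C3 = 23 − 15 = 8 completes the 23 across.
R2C1 = 15 − 6 = 9 completes the 15 down.
R2C3 = 17 − 16 = 1 completes the 17 across.

6 9 8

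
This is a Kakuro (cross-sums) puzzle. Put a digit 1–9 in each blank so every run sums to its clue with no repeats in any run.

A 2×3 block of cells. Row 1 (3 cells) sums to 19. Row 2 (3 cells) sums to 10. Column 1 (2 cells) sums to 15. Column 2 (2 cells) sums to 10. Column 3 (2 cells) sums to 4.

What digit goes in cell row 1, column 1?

4 in 2 cells must be {1,3}.
The 19 across and the 4 down share only 3, so (1,3) = 3.
(2,3) = 4 − 3 = 1 completes the 4 down.
Nothing is forced directly, so branch on (2,1), whose candidates are 6 or 7. If (2,1) = 7: then (1,1) would have to be in {7,9} for the 19 across but in {8} for the 15 down — contradiction. So (2,1) = 6.
(1,1) = 15 − 6 = 9 completes the 15 down.
(1,2) = 19 − 12 = 7 completes the 19 across.
(2,2) = 10 − 7 = 3 completes the 10 across.

9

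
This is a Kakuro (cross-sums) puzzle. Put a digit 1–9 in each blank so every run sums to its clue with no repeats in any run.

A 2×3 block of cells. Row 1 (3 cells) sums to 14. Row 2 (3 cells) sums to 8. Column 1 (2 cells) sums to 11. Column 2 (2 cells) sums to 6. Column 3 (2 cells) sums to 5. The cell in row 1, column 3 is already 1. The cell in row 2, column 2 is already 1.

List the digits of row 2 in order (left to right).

3 1 4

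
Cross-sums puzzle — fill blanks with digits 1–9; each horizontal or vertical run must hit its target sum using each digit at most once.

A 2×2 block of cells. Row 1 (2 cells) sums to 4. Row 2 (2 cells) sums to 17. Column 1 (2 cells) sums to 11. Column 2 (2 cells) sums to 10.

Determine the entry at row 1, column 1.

4 in 2 cells must be {1,3}; 17 in 2 cells must be {8,9}.
The 4 across and the 11 down share only 3, so (1,1) = 3.
(1,2) = 4 − 3 = 1 completes the 4 across.
(2,1) = 11 − 3 = 8 completes the 11 down.
(2,2) = 17 − 8 = 9 completes the 17 across.

3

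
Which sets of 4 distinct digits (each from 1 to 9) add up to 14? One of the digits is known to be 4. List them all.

4 distinct digits from 1–9 sum between 10 and 30.
Keeping only sets containing 4.

{1,2,4,7}; {1,3,4,6}; {2,3,4,5}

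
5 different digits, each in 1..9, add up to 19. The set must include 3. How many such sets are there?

5 distinct digits from 1–9 sum between 15 and 35.
Keeping only sets containing 3.
Enumerating: {1,2,3,4,9}, {1,2,3,5,8}, {1,2,3,6,7}, {1,3,4,5,6}.

4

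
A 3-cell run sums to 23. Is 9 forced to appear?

The only way to make 23 from 3 distinct digits is {6,8,9}, which contains 9.

Yes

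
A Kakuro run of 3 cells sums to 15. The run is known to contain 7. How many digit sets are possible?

2

3 distinct digits from 1–9 sum between 6 and 24.
Keeping only sets containing 7.
Enumerating: {2,6,7}, {3,5,7}.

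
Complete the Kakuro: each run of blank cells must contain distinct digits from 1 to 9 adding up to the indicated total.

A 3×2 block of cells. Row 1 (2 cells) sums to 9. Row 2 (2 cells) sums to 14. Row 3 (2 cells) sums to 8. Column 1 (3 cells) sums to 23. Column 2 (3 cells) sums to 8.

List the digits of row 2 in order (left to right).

23 in 3 cells must be {6,8,9}.
The 14 across and the 8 down share only 5, so (2,2) = 5.
The 8 across and the 23 down share only 6, so (3,1) = 6.
(3,2) = 8 − 6 = 2 completes the 8 across.
(1,1) = 8: the only remaining digit allowed by both the 9 across and the 23 down.
(1,2) = 9 − 8 = 1 completes the 9 across.
(2,1) = 14 − 5 = 9 completes the 14 across.

9 5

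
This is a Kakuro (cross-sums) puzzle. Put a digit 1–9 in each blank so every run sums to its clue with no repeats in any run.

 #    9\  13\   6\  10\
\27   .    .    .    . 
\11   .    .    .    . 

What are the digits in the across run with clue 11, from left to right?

3 5 2 1

11 in 4 cells must be {1,2,3,5}.
Only 5 fits R2C2 under both its across sum 11 and down sum 13.
R1C2 = 13 − 5 = 8 completes the 13 down.
Given what's placed, R1C3 must be 4 to fit the 27 across and 6 down.
R2C3 = 6 − 4 = 2 completes the 6 down.
R1C1 = 6: the only remaining digit allowed by both the 27 across and the 9 down.
R1C4 = 27 − 18 = 9 completes the 27 across.
R2C1 = 9 − 6 = 3 completes the 9 down.
R2C4 = 11 − 10 = 1 completes the 11 across.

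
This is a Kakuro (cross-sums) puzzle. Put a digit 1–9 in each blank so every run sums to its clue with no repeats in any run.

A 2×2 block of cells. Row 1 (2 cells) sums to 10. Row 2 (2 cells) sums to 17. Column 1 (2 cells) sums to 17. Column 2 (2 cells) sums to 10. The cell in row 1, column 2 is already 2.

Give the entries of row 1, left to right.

8, 2

17 in 2 cells must be {8,9}.
(1,1) = 10 − 2 = 8 completes the 10 across.
(2,1) = 17 − 8 = 9 completes the 17 down.
(2,2) = 17 − 9 = 8 completes the 17 across.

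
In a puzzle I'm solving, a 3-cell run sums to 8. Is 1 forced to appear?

Yes

Every partition of 8 into 3 distinct digits includes 1: {1,2,5}, {1,3,4}.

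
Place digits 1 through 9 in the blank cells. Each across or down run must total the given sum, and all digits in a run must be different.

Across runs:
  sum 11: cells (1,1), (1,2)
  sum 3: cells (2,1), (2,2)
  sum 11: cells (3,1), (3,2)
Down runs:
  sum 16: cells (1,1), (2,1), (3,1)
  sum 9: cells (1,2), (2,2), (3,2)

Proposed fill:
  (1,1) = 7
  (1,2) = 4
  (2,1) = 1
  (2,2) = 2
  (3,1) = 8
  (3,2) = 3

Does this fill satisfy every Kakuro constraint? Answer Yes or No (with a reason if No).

Yes

Across: 7+4=11; 1+2=3; 8+3=11. Down: 7+1+8=16; 4+2+3=9. No digit repeats within any run.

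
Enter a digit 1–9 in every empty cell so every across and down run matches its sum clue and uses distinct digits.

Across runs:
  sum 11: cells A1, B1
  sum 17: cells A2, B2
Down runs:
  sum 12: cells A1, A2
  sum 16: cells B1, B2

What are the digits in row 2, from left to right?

17 in 2 cells must be {8,9}; 16 in 2 cells must be {7,9}.
The 17 across and the 16 down share only 9, so B2 = 9.
B1 = 16 − 9 = 7 completes the 16 down.
A2 = 17 − 9 = 8 completes the 17 across.
A1 = 11 − 7 = 4 completes the 11 across.

8 9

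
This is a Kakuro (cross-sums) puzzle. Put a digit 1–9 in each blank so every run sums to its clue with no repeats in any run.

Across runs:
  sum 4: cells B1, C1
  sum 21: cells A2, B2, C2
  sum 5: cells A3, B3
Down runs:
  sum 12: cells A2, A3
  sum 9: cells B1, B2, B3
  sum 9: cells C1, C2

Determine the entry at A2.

9

4 in 2 cells must be {1,3}.
Nothing is forced directly, so branch on B1, whose candidates are 1 or 3. If B1 = 1: that forces C1 = 3, C2 = 6, after which B2 would have to be in {7,8} for the 21 across but in {2,3,5,6} for the 9 down — contradiction. So B1 = 3.
C1 = 4 − 3 = 1 completes the 4 across.
C2 = 9 − 1 = 8 completes the 9 down.
B2 = 4: the only remaining digit allowed by both the 21 across and the 9 down.
B3 = 9 − 7 = 2 completes the 9 down.
A2 = 21 − 12 = 9 completes the 21 across.
A3 = 5 − 2 = 3 completes the 5 across.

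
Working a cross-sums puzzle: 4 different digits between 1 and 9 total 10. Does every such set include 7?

The only way to make 10 from 4 distinct digits is {1,2,3,4}, which does not contain 7.

No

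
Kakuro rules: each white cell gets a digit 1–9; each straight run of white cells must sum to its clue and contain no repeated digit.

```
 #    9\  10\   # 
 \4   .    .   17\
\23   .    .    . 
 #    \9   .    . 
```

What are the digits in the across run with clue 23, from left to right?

8 6 9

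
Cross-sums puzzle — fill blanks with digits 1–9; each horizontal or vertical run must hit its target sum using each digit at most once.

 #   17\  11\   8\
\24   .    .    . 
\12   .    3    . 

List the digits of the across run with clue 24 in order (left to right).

9 8 7

24 in 3 cells must be {7,8,9}; 17 in 2 cells must be {8,9}.
R1C2 = 11 − 3 = 8 completes the 11 down.
Given what's placed, R1C3 must be 7 to fit the 24 across and 8 down.
R2C1 = 8: the only remaining digit allowed by both the 12 across and the 17 down.
R2C3 = 12 − 11 = 1 completes the 12 across.
R1C1 = 24 − 15 = 9 completes the 24 across.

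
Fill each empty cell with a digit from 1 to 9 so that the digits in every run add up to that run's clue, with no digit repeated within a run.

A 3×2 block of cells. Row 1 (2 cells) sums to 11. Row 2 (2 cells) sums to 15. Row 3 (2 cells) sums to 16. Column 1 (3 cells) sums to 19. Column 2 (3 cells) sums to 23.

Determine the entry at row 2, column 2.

16 in 2 cells must be {7,9}; 23 in 3 cells must be {6,8,9}.
The 16 across and the 23 down share only 9, so (3,2) = 9.
(3,1) = 16 − 9 = 7 completes the 16 across.
Nothing is forced directly, so branch on (1,2), whose candidates are 6 or 8. If (1,2) = 6: then (1,1) would have to be in {5} for the 11 across but in {3,4,8,9} for the 19 down — contradiction. So (1,2) = 8.
(1,1) = 11 − 8 = 3 completes the 11 across.
(2,1) = 19 − 10 = 9 completes the 19 down.
(2,2) = 15 − 9 = 6 completes the 15 across.

6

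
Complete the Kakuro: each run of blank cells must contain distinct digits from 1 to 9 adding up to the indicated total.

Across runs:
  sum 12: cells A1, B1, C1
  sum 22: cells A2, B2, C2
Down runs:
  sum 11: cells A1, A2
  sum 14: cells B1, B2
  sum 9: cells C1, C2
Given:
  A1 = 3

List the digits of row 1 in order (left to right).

3, 5, 4

A2 = 11 − 3 = 8 completes the 11 down.
C2 = 5: the only remaining digit allowed by both the 22 across and the 9 down.
C1 = 9 − 5 = 4 completes the 9 down.
B2 = 22 − 13 = 9 completes the 22 across.
B1 = 12 − 7 = 5 completes the 12 across.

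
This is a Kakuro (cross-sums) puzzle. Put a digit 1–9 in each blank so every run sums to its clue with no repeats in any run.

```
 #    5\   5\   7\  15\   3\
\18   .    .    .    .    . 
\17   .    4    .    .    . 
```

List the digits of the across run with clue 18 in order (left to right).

3, 1, 4, 8, 2

3 in 2 cells must be {1,2}.
R1C2 = 5 − 4 = 1 completes the 5 down.
Given what's placed, R1C5 must be 2 to fit the 18 across and 3 down.
R2C4 = 7: the only remaining digit allowed by both the 17 across and the 15 down.
R2C5 = 3 − 2 = 1 completes the 3 down.
R1C4 = 15 − 7 = 8 completes the 15 down.
No cell is forced outright now. R2C1 can only be 2 or 3 (the digits allowed by both its 17 across and its 5 down). If R2C1 = 3: then R1C1 would have to be in {3,4} for the 18 across but in {2} for the 5 down — contradiction. So R2C1 = 2.
R1C1 = 5 − 2 = 3 completes the 5 down.
R1C3 = 18 − 14 = 4 completes the 18 across.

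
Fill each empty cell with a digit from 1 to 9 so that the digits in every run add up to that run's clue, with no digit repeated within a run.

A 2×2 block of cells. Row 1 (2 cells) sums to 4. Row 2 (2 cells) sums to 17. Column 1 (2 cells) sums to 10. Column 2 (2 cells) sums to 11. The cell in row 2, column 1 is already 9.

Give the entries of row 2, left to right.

9 8

4 in 2 cells must be {1,3}; 17 in 2 cells must be {8,9}.
(1,1) = 10 − 9 = 1 completes the 10 down.
(1,2) = 4 − 1 = 3 completes the 4 across.
(2,2) = 17 − 9 = 8 completes the 17 across.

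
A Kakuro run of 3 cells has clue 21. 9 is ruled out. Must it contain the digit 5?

No

The only way to make 21 from 3 distinct digits under that restriction is {6,7,8}, which does not contain 5.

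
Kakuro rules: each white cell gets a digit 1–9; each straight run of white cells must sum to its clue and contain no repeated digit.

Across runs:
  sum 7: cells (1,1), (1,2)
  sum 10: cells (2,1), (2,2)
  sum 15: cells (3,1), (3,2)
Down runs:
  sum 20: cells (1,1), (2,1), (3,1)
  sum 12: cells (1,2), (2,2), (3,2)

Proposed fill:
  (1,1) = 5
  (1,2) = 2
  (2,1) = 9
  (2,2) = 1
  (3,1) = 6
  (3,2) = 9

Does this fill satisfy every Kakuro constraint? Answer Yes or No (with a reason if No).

Across: 5+2=7; 9+1=10; 6+9=15. Down: 5+9+6=20; 2+1+9=12. No digit repeats within any run.

Yes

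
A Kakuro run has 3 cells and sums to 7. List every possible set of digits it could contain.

3 distinct digits from 1–9 sum between 6 and 24.
Only one set works: {1,2,4}.

{1,2,4}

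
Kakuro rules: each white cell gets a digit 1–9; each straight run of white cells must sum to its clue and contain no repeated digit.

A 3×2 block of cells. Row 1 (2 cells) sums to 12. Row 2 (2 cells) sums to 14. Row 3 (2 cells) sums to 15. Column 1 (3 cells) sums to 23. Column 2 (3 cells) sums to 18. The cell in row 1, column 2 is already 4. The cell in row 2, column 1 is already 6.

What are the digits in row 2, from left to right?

6 8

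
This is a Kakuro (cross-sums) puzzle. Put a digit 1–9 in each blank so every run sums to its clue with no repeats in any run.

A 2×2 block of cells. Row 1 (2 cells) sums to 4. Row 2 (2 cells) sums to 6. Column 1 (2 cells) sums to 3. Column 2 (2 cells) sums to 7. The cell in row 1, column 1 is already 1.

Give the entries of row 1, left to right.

1 3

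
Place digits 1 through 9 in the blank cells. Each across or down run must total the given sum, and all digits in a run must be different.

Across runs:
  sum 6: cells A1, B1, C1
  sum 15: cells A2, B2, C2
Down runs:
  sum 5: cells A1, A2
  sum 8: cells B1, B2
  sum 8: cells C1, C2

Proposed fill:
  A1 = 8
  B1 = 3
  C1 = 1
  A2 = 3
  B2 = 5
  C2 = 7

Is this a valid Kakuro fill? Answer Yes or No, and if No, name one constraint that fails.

No — the across run A1–C1 sums to 12, not 6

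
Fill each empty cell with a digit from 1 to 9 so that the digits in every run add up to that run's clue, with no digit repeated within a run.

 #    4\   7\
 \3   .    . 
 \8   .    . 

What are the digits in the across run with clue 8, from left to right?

3 in 2 cells must be {1,2}; 4 in 2 cells must be {1,3}.
The 3 across and the 4 down share only 1, so R1C1 = 1.
R1C2 = 3 − 1 = 2 completes the 3 across.
R2C1 = 4 − 1 = 3 completes the 4 down.
R2C2 = 8 − 3 = 5 completes the 8 across.

3 5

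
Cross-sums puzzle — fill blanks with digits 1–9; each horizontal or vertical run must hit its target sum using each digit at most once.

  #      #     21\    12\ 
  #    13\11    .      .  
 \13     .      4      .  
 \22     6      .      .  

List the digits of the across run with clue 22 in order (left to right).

6 9 7

R2C1 = 13 − 6 = 7 completes the 13 down.
R2C3 = 13 − 11 = 2 completes the 13 across.
R3C2 = 9: the only remaining digit allowed by both the 22 across and the 21 down.
R3C3 = 22 − 15 = 7 completes the 22 across.
R1C2 = 21 − 13 = 8 completes the 21 down.
R1C3 = 11 − 8 = 3 completes the 11 across.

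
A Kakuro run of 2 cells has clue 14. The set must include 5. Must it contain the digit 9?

The only way to make 14 from 2 distinct digits under that restriction is {5,9}, which contains 9.

Yes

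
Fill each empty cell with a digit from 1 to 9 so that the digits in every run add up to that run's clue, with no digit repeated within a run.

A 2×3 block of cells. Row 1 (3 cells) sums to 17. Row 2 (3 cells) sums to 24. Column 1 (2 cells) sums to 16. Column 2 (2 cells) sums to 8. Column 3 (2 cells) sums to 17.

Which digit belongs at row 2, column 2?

24 in 3 cells must be {7,8,9}; 16 in 2 cells must be {7,9}; 17 in 2 cells must be {8,9}.
The 24 across and the 8 down share only 7, so (2,2) = 7.
(1,2) = 8 − 7 = 1 completes the 8 down.
Given what's placed, (1,3) must be 9 to fit the 17 across and 17 down.
(2,1) = 9: the only remaining digit allowed by both the 24 across and the 16 down.
(2,3) = 24 − 16 = 8 completes the 24 across.
(1,1) = 17 − 10 = 7 completes the 17 across.

7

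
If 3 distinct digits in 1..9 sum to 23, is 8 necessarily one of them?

The only way to make 23 from 3 distinct digits is {6,8,9}, which contains 8.

Yes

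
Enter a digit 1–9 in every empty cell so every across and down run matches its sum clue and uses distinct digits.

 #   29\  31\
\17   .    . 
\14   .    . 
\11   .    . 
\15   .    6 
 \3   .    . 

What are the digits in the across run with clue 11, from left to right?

17 in 2 cells must be {8,9}; 3 in 2 cells must be {1,2}.
R4C1 = 15 − 6 = 9 completes the 15 across.
Given what's placed, R5C2 must be 1 to fit the 3 across and 31 down.
R1C1 = 8: the only remaining digit allowed by both the 17 across and the 29 down.
R1C2 = 17 − 8 = 9 completes the 17 across.
Given what's placed, R2C2 must be 8 to fit the 14 across and 31 down.
R3C2 = 31 − 24 = 7 completes the 31 down.
R5C1 = 3 − 1 = 2 completes the 3 across.
R2C1 = 14 − 8 = 6 completes the 14 across.
R3C1 = 11 − 7 = 4 completes the 11 across.

4 7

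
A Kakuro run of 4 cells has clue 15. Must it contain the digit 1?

No

Counterexample: {2,3,4,6} sums to 15 without using 1.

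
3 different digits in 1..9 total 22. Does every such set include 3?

Counterexample: {5,8,9} sums to 22 without using 3.

No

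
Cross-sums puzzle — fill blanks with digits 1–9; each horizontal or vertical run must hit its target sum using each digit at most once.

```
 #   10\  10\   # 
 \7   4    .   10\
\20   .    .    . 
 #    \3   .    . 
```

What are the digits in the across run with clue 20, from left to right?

3 in 2 cells must be {1,2}.
R1C2 = 7 − 4 = 3 completes the 7 across.
R2C1 = 10 − 4 = 6 completes the 10 down.
Given what's placed, R2C2 must be 5 to fit the 20 across and 10 down.
R2C3 = 20 − 11 = 9 completes the 20 across.
R3C2 = 10 − 8 = 2 completes the 10 down.
R3C3 = 3 − 2 = 1 completes the 3 across.

6 5 9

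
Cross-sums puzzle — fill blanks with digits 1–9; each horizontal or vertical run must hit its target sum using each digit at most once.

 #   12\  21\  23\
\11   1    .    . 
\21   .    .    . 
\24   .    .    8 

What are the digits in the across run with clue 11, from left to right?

1 4 6

24 in 3 cells must be {7,8,9}; 23 in 3 cells must be {6,8,9}.
R1C3 = 6: the only remaining digit allowed by both the 11 across and the 23 down.
R2C3 = 23 − 14 = 9 completes the 23 down.
R1C2 = 11 − 7 = 4 completes the 11 across.
R2C2 = 8: the only remaining digit allowed by both the 21 across and the 21 down.
R3C2 = 21 − 12 = 9 completes the 21 down.
R2C1 = 21 − 17 = 4 completes the 21 across.
R3C1 = 24 − 17 = 7 completes the 24 across.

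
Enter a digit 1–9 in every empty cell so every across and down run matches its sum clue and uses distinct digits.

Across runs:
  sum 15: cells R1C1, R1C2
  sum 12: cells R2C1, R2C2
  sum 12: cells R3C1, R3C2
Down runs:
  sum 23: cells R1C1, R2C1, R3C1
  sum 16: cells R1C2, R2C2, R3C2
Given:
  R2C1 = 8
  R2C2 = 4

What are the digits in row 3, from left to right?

9, 3

23 in 3 cells must be {6,8,9}.
Given what's placed, R3C1 must be 9 to fit the 12 across and 23 down.
R3C2 = 12 − 9 = 3 completes the 12 across.
R1C1 = 23 − 17 = 6 completes the 23 down.
R1C2 = 15 − 6 = 9 completes the 15 across.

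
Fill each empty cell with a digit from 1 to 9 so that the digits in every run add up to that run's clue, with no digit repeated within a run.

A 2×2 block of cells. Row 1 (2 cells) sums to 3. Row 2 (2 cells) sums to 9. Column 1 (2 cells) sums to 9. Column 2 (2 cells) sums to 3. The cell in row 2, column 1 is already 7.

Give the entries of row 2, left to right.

3 in 2 cells must be {1,2}.
(1,1) = 9 − 7 = 2 completes the 9 down.
(1,2) = 3 − 2 = 1 completes the 3 across.
(2,2) = 9 − 7 = 2 completes the 9 across.

7 2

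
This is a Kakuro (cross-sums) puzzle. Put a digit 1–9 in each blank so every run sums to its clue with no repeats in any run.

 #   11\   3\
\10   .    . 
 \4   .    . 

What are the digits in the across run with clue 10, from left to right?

8, 2

4 in 2 cells must be {1,3}; 3 in 2 cells must be {1,2}.
The 4 across and the 11 down share only 3, so R2C1 = 3.
R2C2 = 4 − 3 = 1 completes the 4 across.
R1C1 = 11 − 3 = 8 completes the 11 down.
R1C2 = 10 − 8 = 2 completes the 10 across.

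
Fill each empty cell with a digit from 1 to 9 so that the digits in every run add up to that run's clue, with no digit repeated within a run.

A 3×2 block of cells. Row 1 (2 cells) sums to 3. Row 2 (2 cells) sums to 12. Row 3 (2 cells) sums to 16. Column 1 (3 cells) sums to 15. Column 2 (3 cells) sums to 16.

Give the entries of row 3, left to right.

9 7

3 in 2 cells must be {1,2}; 16 in 2 cells must be {7,9}.
Nothing is forced directly, so branch on (1,1), whose candidates are 1 or 2. If (1,1) = 1: that forces (1,2) = 2, (3,1) = 9, after which (3,2) would have to be in {7} for the 16 across but in {5,6,8,9} for the 16 down — contradiction. So (1,1) = 2.
(1,2) = 3 − 2 = 1 completes the 3 across.
Nothing is forced directly, so branch on (3,1), whose candidates are 7 or 9. If (3,1) = 7: then (2,1) would have to be in {3,4,5,7,8,9} for the 12 across but in {6} for the 15 down — contradiction. So (3,1) = 9.
(2,1) = 15 − 11 = 4 completes the 15 down.
(2,2) = 12 − 4 = 8 completes the 12 across.
(3,2) = 16 − 9 = 7 completes the 16 across.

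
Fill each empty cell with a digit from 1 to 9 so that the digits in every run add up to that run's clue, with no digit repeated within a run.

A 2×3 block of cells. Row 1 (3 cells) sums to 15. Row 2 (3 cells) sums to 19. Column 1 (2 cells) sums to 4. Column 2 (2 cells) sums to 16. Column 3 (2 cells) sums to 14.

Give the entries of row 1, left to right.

4 in 2 cells must be {1,3}; 16 in 2 cells must be {7,9}.
The 19 across and the 4 down share only 3, so (2,1) = 3.
Given what's placed, (2,3) must be 9 to fit the 19 across and 14 down.
(1,1) = 4 − 3 = 1 completes the 4 down.
(1,2) = 9: the only remaining digit allowed by both the 15 across and the 16 down.
(1,3) = 15 − 10 = 5 completes the 15 across.
(2,2) = 19 − 12 = 7 completes the 19 across.

1, 9, 5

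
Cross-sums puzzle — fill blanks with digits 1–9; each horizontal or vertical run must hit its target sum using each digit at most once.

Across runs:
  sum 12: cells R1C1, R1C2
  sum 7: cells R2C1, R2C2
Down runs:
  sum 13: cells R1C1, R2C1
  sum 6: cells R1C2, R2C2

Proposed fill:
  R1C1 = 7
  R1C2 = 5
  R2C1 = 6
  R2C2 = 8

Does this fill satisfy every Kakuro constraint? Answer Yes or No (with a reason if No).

No — the down run R1C2–R2C2 sums to 13, not 6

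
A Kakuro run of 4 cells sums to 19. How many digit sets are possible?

4 distinct digits from 1–9 sum between 10 and 30.

11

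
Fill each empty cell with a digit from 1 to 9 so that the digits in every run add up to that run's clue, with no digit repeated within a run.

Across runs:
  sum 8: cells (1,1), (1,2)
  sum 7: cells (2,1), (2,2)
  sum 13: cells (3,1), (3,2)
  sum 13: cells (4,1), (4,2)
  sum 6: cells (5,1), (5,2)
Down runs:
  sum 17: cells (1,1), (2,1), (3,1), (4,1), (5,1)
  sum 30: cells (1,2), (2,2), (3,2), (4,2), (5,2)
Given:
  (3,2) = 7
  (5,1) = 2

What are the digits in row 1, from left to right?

3 5

(3,1) = 13 − 7 = 6 completes the 13 across.
(4,1) = 5: the only remaining digit allowed by both the 13 across and the 17 down.
(4,2) = 13 − 5 = 8 completes the 13 across.
(5,2) = 6 − 2 = 4 completes the 6 across.
Nothing is forced directly, so branch on (1,1), whose candidates are 1 or 3. If (1,1) = 1: then (1,2) would have to be in {7} for the 8 across but in {2,5,6,9} for the 30 down — contradiction. So (1,1) = 3.
(1,2) = 8 − 3 = 5 completes the 8 across.
(2,1) = 17 − 16 = 1 completes the 17 down.
(2,2) = 7 − 1 = 6 completes the 7 across.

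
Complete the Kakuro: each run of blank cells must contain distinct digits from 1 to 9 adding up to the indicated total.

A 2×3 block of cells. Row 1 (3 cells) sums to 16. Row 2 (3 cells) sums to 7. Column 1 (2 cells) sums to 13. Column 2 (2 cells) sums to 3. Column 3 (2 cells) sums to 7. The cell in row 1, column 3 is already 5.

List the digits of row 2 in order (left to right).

4 1 2

7 in 3 cells must be {1,2,4}; 3 in 2 cells must be {1,2}.
Given what's placed, (1,2) must be 2 to fit the 16 across and 3 down.
(2,1) = 4: only digit in both the 7-across and 13-down candidate sets.
(2,2) = 3 − 2 = 1 completes the 3 down.
(2,3) = 7 − 5 = 2 completes the 7 across.
(1,1) = 16 − 7 = 9 completes the 16 across.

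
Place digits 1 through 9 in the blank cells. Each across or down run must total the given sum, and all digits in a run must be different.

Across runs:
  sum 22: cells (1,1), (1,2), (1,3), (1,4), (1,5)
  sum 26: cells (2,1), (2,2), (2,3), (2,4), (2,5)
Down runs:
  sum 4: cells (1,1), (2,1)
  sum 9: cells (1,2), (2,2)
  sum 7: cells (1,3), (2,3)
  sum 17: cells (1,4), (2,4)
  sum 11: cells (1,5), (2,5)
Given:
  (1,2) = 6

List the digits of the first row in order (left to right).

3, 6, 1, 8, 4

4 in 2 cells must be {1,3}; 17 in 2 cells must be {8,9}.
(2,2) = 9 − 6 = 3 completes the 9 down.
Given what's placed, (2,1) must be 1 to fit the 26 across and 4 down.
(1,1) = 4 − 1 = 3 completes the 4 down.
(1,4) = 8: the only remaining digit allowed by both the 22 across and the 17 down.
Given what's placed, (1,5) must be 4 to fit the 22 across and 11 down.
(2,4) = 17 − 8 = 9 completes the 17 down.
(2,5) = 11 − 4 = 7 completes the 11 down.
(1,3) = 22 − 21 = 1 completes the 22 across.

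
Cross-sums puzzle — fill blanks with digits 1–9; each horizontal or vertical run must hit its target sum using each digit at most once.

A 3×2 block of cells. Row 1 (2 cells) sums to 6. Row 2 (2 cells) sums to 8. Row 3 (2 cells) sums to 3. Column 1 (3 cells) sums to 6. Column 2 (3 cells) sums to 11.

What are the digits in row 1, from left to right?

2 4

3 in 2 cells must be {1,2}; 6 in 3 cells must be {1,2,3}.
Nothing is forced directly, so branch on (3,2), whose candidates are 1 or 2. If (3,2) = 1: that forces (3,1) = 2, (1,1) = 1, after which (1,2) would have to be in {5} for the 6 across but in {2,3,4,6,7,8} for the 11 down — contradiction. So (3,2) = 2.
(3,1) = 3 − 2 = 1 completes the 3 across.
Given what's placed, (1,1) must be 2 to fit the 6 across and 6 down.
(1,2) = 6 − 2 = 4 completes the 6 across.
(2,1) = 6 − 3 = 3 completes the 6 down.
(2,2) = 8 − 3 = 5 completes the 8 across.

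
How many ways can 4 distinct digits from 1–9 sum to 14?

5

4 distinct digits from 1–9 sum between 10 and 30.
Enumerating: {1,2,3,8}, {1,2,4,7}, {1,2,5,6}, {1,3,4,6}, {2,3,4,5}.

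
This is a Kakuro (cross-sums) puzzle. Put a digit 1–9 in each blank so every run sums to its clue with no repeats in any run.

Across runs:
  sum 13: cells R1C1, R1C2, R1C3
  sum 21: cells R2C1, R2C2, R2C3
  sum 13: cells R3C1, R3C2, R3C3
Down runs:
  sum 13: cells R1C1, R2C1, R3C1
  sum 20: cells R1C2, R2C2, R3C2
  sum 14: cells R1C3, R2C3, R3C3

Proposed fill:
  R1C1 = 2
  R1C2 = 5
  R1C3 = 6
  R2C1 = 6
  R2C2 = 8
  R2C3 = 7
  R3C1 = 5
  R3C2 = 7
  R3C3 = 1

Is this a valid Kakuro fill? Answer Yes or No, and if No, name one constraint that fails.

Yes

Across: 2+5+6=13; 6+8+7=21; 5+7+1=13. Down: 2+6+5=13; 5+8+7=20; 6+7+1=14. No digit repeats within any run.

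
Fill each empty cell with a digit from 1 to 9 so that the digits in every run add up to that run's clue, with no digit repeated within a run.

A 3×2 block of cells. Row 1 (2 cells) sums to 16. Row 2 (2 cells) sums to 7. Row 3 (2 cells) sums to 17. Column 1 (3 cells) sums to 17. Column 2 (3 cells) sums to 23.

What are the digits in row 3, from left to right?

16 in 2 cells must be {7,9}; 17 in 2 cells must be {8,9}; 23 in 3 cells must be {6,8,9}.
The 16 across and the 23 down share only 9, so (1,2) = 9.
Given what's placed, (2,2) must be 6 to fit the 7 across and 23 down.
(3,2) = 23 − 15 = 8 completes the 23 down.
(1,1) = 16 − 9 = 7 completes the 16 across.
(2,1) = 7 − 6 = 1 completes the 7 across.
(3,1) = 17 − 8 = 9 completes the 17 across.

9 8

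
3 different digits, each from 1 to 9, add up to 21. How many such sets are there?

3

3 distinct digits from 1–9 sum between 6 and 24.
Enumerating: {4,8,9}, {5,7,9}, {6,7,8}.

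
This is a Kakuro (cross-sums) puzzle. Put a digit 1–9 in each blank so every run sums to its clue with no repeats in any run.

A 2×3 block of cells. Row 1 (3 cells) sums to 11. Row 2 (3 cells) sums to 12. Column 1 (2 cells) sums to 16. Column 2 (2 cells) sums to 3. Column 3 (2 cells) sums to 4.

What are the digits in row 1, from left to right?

7 1 3

16 in 2 cells must be {7,9}; 3 in 2 cells must be {1,2}; 4 in 2 cells must be {1,3}.
The 11 across and the 16 down share only 7, so (1,1) = 7.
Given what's placed, (1,2) must be 1 to fit the 11 across and 3 down.
(1,3) = 11 − 8 = 3 completes the 11 across.
(2,1) = 16 − 7 = 9 completes the 16 down.
(2,2) = 3 − 1 = 2 completes the 3 down.
(2,3) = 12 − 11 = 1 completes the 12 across.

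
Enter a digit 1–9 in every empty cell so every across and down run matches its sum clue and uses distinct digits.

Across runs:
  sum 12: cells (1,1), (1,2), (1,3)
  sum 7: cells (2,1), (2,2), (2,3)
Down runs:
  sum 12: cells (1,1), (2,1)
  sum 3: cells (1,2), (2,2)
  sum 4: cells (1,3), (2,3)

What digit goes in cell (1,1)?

8

7 in 3 cells must be {1,2,4}; 3 in 2 cells must be {1,2}; 4 in 2 cells must be {1,3}.
The 7 across and the 12 down share only 4, so (2,1) = 4.
Given what's placed, (2,3) must be 1 to fit the 7 across and 4 down.
(1,1) = 12 − 4 = 8 completes the 12 down.
(1,2) = 1: the only remaining digit allowed by both the 12 across and the 3 down.
(1,3) = 12 − 9 = 3 completes the 12 across.
(2,2) = 7 − 5 = 2 completes the 7 across.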